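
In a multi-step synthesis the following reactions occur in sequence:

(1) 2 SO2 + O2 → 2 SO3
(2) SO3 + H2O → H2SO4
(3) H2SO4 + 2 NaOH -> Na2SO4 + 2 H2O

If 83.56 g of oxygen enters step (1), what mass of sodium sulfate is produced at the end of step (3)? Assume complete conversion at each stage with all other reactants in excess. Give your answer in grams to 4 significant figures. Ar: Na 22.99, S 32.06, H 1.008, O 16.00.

741.8 g

M(O2) = 2(16.00) = 32.00 g/mol.
M(Na2SO4) = 2(22.99) + 32.06 + 4(16.00) = 142.04 g/mol.
n(O2) = 83.56 / 32.00 = 2.6113 mol.
Reaction (1): O2→SO3 ratio 1:2 ⇒ n(SO3) = 5.2225 mol.
Reaction (2): SO3→H2SO4 ratio 1:1 ⇒ n(H2SO4) = 5.2225 mol.
Reaction (3): H2SO4→Na2SO4 ratio 1:1 ⇒ n(Na2SO4) = 5.2225 mol.
Mass of Na2SO4 = 5.2225 × 142.04 = 741.80 g.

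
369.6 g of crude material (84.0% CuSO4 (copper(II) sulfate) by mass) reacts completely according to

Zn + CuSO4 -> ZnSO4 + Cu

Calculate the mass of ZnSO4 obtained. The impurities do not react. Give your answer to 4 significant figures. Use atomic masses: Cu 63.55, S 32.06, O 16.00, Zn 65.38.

Mass of pure CuSO4 = 369.6 g × 0.840 = 310.46 g.
M(CuSO4) = 63.55 + 32.06 + 4(16.00) = 159.61 g/mol.
M(ZnSO4) = 65.38 + 32.06 + 4(16.00) = 161.44 g/mol.
n(CuSO4) = 310.46 g / 159.61 g/mol = 1.9451 mol.
From the equation the CuSO4:ZnSO4 mole ratio is 1:1, so n(ZnSO4) = 1.9451 × 1/1 = 1.9451 mol.
Mass of ZnSO4 = 1.9451 mol × 161.44 g/mol = 314.02 g.

314.0 g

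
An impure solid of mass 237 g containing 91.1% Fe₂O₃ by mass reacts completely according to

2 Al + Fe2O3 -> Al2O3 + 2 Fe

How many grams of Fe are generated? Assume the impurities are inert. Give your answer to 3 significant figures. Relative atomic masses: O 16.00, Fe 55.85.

Mass of pure Fe2O3 = 237 g × 0.911 = 215.9 g.
M(Fe2O3) = 2(55.85) + 3(16.00) = 159.70 g/mol.
M(Fe) = 55.85 g/mol.
n(Fe2O3) = 215.9 g / 159.70 g/mol = 1.352 mol.
From the equation the Fe2O3:Fe mole ratio is 1:2, so n(Fe) = 1.352 × 2/1 = 2.704 mol.
Mass of Fe = 2.704 mol × 55.85 g/mol = 151.0 g.

151 g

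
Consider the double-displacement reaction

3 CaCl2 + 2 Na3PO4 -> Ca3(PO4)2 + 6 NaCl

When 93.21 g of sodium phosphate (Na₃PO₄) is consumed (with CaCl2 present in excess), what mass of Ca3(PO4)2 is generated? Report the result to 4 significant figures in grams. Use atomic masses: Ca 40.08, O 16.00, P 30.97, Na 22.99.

M(Na3PO4) = 3(22.99) + 30.97 + 4(16.00) = 163.94 g/mol.
M(Ca3(PO4)2) = 3(40.08) + 2(30.97) + 8(16.00) = 310.18 g/mol.
n(Na3PO4) = 93.210 g / 163.94 g/mol = 0.56856 mol.
From the equation the Na3PO4:Ca3(PO4)2 mole ratio is 2:1, so n(Ca3(PO4)2) = 0.56856 × 1/2 = 0.28428 mol.
Mass of Ca3(PO4)2 = 0.28428 mol × 310.18 g/mol = 88.178 g.

88.18 g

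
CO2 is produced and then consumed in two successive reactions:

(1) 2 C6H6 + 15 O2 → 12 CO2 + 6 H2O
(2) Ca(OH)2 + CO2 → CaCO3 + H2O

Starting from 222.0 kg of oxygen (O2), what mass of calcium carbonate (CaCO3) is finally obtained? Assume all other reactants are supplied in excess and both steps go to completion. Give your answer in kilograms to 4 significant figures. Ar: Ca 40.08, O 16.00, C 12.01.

555.5 kg

M(O2) = 2(16.00) = 32.00 g/mol.
M(CaCO3) = 40.08 + 12.01 + 3(16.00) = 100.09 g/mol.
222.0 kg = 222000 g.
n(O2) = 222000 / 32.00 = 6937.5 mol.
Step 1 gives a 15:12 ratio of O2 to CO2, so n(CO2) = 5550.0 mol.
In step 2 the CO2:CaCO3 ratio is 1:1, so n(CaCO3) = 5550.0 mol.
Mass of CaCO3 = 5550.0 × 100.09 = 555500 g = 555.5 kg.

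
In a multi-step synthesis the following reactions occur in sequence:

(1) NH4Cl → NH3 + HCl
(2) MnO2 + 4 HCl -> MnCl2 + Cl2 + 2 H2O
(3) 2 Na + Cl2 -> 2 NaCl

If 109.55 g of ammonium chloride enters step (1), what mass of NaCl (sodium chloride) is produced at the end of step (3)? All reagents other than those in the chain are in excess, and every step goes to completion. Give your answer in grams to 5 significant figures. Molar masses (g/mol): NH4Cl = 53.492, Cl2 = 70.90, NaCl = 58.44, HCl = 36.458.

n(NH4Cl) = 109.55 / 53.492 = 2.04797 mol.
Reaction (1): NH4Cl→HCl ratio 1:1 ⇒ n(HCl) = 2.04797 mol.
Reaction (2): HCl→Cl2 ratio 4:1 ⇒ n(Cl2) = 0.511992 mol.
Reaction (3): Cl2→NaCl ratio 1:2 ⇒ n(NaCl) = 1.02398 mol.
Mass of NaCl = 1.02398 × 58.44 = 59.8417 g.

59.842 g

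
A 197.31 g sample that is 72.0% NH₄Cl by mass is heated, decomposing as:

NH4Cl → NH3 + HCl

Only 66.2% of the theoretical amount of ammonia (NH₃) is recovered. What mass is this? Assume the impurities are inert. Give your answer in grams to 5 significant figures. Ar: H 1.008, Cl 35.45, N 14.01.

29.948 g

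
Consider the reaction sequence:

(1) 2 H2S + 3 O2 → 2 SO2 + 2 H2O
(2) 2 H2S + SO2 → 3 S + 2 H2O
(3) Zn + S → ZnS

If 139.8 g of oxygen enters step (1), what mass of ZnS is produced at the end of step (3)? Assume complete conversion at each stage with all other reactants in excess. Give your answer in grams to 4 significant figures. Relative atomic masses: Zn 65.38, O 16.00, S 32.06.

851.4 g

M(O2) = 2(16.00) = 32.00 g/mol.
M(ZnS) = 65.38 + 32.06 = 97.44 g/mol.
n(O2) = 139.8 / 32.00 = 4.3688 mol.
Reaction (1): O2→SO2 ratio 3:2 ⇒ n(SO2) = 2.9125 mol.
Reaction (2): SO2→S ratio 1:3 ⇒ n(S) = 8.7375 mol.
Reaction (3): S→ZnS ratio 1:1 ⇒ n(ZnS) = 8.7375 mol.
Mass of ZnS = 8.7375 × 97.44 = 851.38 g.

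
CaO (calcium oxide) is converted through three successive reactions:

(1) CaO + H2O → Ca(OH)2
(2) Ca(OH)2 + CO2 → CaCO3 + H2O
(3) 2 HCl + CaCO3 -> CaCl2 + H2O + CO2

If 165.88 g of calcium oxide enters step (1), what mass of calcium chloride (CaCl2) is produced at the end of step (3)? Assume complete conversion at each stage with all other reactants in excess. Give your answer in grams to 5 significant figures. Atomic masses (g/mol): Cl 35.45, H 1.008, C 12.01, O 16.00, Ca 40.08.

328.27 g

M(CaO) = 40.08 + 16.00 = 56.08 g/mol.
M(CaCl2) = 40.08 + 2(35.45) = 110.98 g/mol.
n(CaO) = 165.88 / 56.08 = 2.95792 mol.
Reaction (1): CaO→Ca(OH)2 ratio 1:1 ⇒ n(Ca(OH)2) = 2.95792 mol.
Reaction (2): Ca(OH)2→CaCO3 ratio 1:1 ⇒ n(CaCO3) = 2.95792 mol.
Reaction (3): CaCO3→CaCl2 ratio 1:1 ⇒ n(CaCl2) = 2.95792 mol.
Mass of CaCl2 = 2.95792 × 110.98 = 328.270 g.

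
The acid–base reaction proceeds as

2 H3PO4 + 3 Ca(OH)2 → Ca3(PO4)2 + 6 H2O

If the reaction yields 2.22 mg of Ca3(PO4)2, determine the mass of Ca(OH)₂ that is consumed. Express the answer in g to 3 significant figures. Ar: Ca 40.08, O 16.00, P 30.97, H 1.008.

M(Ca3(PO4)2) = 3(40.08) + 2(30.97) + 8(16.00) = 310.18 g/mol.
M(Ca(OH)2) = 40.08 + 2(16.00) + 2(1.008) = 74.096 g/mol.
Convert: 2.22 mg = 0.002220 g.
n(Ca3(PO4)2) = 0.002220 g / 310.18 g/mol = 7.157 × 10^-6 mol.
From the equation the Ca3(PO4)2:Ca(OH)2 mole ratio is 1:3, so n(Ca(OH)2) = 7.157 × 10^-6 × 3/1 = 2.147 × 10^-5 mol.
Mass of Ca(OH)2 = 2.147 × 10^-5 mol × 74.096 g/mol = 0.001591 g.

0.00159 g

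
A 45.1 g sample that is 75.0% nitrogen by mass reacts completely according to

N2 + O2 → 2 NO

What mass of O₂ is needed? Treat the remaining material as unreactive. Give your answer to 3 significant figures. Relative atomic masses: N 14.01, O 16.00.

38.6 g

Mass of pure N2 = 45.1 g × 0.750 = 33.83 g.
M(N2) = 2(14.01) = 28.02 g/mol.
M(O2) = 2(16.00) = 32.00 g/mol.
n(N2) = 33.83 g / 28.02 g/mol = 1.207 mol.
From the equation the N2:O2 mole ratio is 1:1, so n(O2) = 1.207 × 1/1 = 1.207 mol.
Mass of O2 = 1.207 mol × 32.00 g/mol = 38.63 g.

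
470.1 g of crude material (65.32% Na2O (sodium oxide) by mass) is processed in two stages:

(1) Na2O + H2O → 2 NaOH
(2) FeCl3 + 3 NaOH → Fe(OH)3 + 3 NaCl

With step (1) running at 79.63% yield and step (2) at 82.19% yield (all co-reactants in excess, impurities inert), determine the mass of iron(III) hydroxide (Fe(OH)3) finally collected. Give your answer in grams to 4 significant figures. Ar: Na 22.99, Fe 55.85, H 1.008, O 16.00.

Pure Na2O = 470.1 × 0.6532 = 307.07 g.
M(Na2O) = 2(22.99) + 16.00 = 61.98 g/mol.
M(Fe(OH)3) = 55.85 + 3(16.00) + 3(1.008) = 106.874 g/mol.
n(Na2O) = 307.07 / 61.98 = 4.9543 mol.
Step 1 (Na2O:NaOH = 1:2): theoretical n(NaOH) = 9.9087 mol; at 79.63% yield, n(NaOH) = 7.8903 mol.
Step 2 (NaOH:Fe(OH)3 = 3:1): theoretical n(Fe(OH)3) = 2.6301 mol, so theoretical mass = 2.6301 × 106.874 = 281.09 g.
At 82.19% yield, actual mass of Fe(OH)3 = 281.09 × 0.8219 = 231.03 g.

231.0 g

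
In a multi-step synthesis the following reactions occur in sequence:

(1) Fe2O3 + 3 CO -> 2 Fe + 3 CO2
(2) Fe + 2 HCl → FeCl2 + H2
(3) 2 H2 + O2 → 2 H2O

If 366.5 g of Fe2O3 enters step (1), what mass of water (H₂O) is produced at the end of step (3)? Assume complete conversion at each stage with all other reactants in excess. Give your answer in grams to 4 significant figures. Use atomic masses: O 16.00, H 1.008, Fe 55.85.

M(Fe2O3) = 2(55.85) + 3(16.00) = 159.70 g/mol.
M(H2O) = 2(1.008) + 16.00 = 18.016 g/mol.
n(Fe2O3) = 366.5 / 159.70 = 2.2949 mol.
Reaction (1): Fe2O3→Fe ratio 1:2 ⇒ n(Fe) = 4.5899 mol.
Reaction (2): Fe→H2 ratio 1:1 ⇒ n(H2) = 4.5899 mol.
Reaction (3): H2→H2O ratio 2:2 ⇒ n(H2O) = 4.5899 mol.
Mass of H2O = 4.5899 × 18.016 = 82.691 g.

82.69 g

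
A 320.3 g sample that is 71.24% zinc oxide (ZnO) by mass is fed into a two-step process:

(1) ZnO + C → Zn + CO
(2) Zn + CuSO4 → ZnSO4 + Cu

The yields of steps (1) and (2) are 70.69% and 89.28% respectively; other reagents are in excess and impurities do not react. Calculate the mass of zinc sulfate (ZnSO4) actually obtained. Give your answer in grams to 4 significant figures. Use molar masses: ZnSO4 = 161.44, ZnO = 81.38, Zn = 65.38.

Pure ZnO = 320.3 × 0.7124 = 228.18 g.
n(ZnO) = 228.18 / 81.38 = 2.8039 mol.
Step 1 (ZnO:Zn = 1:1): theoretical n(Zn) = 2.8039 mol; at 70.69% yield, n(Zn) = 1.9821 mol.
Step 2 (Zn:ZnSO4 = 1:1): theoretical n(ZnSO4) = 1.9821 mol, so theoretical mass = 1.9821 × 161.44 = 319.99 g.
At 89.28% yield, actual mass of ZnSO4 = 319.99 × 0.8928 = 285.68 g.

285.7 g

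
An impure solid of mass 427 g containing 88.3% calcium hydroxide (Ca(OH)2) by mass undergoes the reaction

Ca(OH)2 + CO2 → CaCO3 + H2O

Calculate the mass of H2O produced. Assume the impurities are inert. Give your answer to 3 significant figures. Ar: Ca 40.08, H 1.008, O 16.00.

Mass of pure Ca(OH)2 = 427 g × 0.883 = 377.0 g.
M(Ca(OH)2) = 40.08 + 2(16.00) + 2(1.008) = 74.096 g/mol.
M(H2O) = 2(1.008) + 16.00 = 18.016 g/mol.
n(Ca(OH)2) = 377.0 g / 74.096 g/mol = 5.089 mol.
From the equation the Ca(OH)2:H2O mole ratio is 1:1, so n(H2O) = 5.089 × 1/1 = 5.089 mol.
Mass of H2O = 5.089 mol × 18.016 g/mol = 91.68 g.

91.7 g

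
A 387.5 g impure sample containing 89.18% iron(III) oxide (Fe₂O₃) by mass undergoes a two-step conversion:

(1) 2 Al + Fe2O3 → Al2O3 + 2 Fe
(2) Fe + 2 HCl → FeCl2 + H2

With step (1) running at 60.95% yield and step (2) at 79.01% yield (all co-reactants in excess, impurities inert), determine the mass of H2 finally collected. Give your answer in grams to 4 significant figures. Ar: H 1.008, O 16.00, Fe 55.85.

Pure Fe2O3 = 387.5 × 0.8918 = 345.57 g.
M(Fe2O3) = 2(55.85) + 3(16.00) = 159.70 g/mol.
M(H2) = 2(1.008) = 2.016 g/mol.
n(Fe2O3) = 345.57 / 159.70 = 2.1639 mol.
Step 1 (Fe2O3:Fe = 1:2): theoretical n(Fe) = 4.3278 mol; at 60.95% yield, n(Fe) = 2.6378 mol.
Step 2 (Fe:H2 = 1:1): theoretical n(H2) = 2.6378 mol, so theoretical mass = 2.6378 × 2.016 = 5.3178 g.
At 79.01% yield, actual mass of H2 = 5.3178 × 0.7901 = 4.2016 g.

4.202 g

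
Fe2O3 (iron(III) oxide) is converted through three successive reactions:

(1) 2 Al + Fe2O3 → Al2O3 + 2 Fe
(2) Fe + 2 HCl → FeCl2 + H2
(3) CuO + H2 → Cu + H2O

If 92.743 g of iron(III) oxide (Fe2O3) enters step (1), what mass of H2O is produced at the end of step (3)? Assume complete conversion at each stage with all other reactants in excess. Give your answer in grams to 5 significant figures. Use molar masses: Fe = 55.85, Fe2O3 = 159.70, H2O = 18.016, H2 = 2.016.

n(Fe2O3) = 92.743 / 159.70 = 0.580733 mol.
Reaction (1): Fe2O3→Fe ratio 1:2 ⇒ n(Fe) = 1.16147 mol.
Reaction (2): Fe→H2 ratio 1:1 ⇒ n(H2) = 1.16147 mol.
Reaction (3): H2→H2O ratio 1:1 ⇒ n(H2O) = 1.16147 mol.
Mass of H2O = 1.16147 × 18.016 = 20.9250 g.

20.925 g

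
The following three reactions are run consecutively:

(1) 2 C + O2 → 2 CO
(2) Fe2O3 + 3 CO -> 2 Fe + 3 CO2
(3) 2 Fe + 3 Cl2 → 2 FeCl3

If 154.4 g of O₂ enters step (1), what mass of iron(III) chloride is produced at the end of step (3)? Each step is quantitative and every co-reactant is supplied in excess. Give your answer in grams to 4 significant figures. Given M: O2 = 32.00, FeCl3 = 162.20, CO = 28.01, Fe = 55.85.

1043 g

n(O2) = 154.4 / 32.00 = 4.8250 mol.
Reaction (1): O2→CO ratio 1:2 ⇒ n(CO) = 9.6500 mol.
Reaction (2): CO→Fe ratio 3:2 ⇒ n(Fe) = 6.4333 mol.
Reaction (3): Fe→FeCl3 ratio 2:2 ⇒ n(FeCl3) = 6.4333 mol.
Mass of FeCl3 = 6.4333 × 162.20 = 1043.5 g.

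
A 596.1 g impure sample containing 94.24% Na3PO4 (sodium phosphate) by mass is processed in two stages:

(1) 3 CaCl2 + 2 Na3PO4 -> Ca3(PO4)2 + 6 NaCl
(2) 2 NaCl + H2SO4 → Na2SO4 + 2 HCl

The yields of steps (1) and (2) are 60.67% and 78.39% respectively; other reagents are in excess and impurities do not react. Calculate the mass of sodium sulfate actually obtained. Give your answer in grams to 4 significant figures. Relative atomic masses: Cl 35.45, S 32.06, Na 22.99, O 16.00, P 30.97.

347.2 g

Pure Na3PO4 = 596.1 × 0.9424 = 561.76 g.
M(Na3PO4) = 3(22.99) + 30.97 + 4(16.00) = 163.94 g/mol.
M(Na2SO4) = 2(22.99) + 32.06 + 4(16.00) = 142.04 g/mol.
n(Na3PO4) = 561.76 / 163.94 = 3.4266 mol.
Step 1 (Na3PO4:NaCl = 2:6): theoretical n(NaCl) = 10.280 mol; at 60.67% yield, n(NaCl) = 6.2368 mol.
Step 2 (NaCl:Na2SO4 = 2:1): theoretical n(Na2SO4) = 3.1184 mol, so theoretical mass = 3.1184 × 142.04 = 442.94 g.
At 78.39% yield, actual mass of Na2SO4 = 442.94 × 0.7839 = 347.22 g.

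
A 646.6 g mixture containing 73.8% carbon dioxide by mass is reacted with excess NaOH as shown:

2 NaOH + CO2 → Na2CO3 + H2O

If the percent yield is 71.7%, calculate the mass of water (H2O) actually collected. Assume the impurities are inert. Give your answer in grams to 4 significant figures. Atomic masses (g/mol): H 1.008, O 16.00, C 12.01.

Pure CO2 available = 646.6 g × 0.738 = 477.19 g.
M(CO2) = 12.01 + 2(16.00) = 44.01 g/mol.
M(H2O) = 2(1.008) + 16.00 = 18.016 g/mol.
n(CO2) = 477.19 g / 44.01 g/mol = 10.843 mol.
From the equation the CO2:H2O mole ratio is 1:1, so n(H2O) = 10.843 × 1/1 = 10.843 mol.
Mass of H2O = 10.843 mol × 18.016 g/mol = 195.34 g.
Actual mass collected = 195.34 g × 0.717 = 140.06 g.

140.1 g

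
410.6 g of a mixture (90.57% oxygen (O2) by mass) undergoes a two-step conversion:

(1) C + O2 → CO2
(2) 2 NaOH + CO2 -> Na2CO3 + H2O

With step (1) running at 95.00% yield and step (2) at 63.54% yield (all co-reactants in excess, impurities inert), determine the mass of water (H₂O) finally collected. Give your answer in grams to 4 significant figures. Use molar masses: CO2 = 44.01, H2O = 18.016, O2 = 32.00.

Pure O2 = 410.6 × 0.9057 = 371.88 g.
n(O2) = 371.88 / 32.00 = 11.621 mol.
Step 1 (O2:CO2 = 1:1): theoretical n(CO2) = 11.621 mol; at 95.00% yield, n(CO2) = 11.040 mol.
Step 2 (CO2:H2O = 1:1): theoretical n(H2O) = 11.040 mol, so theoretical mass = 11.040 × 18.016 = 198.90 g.
At 63.54% yield, actual mass of H2O = 198.90 × 0.6354 = 126.38 g.

126.4 g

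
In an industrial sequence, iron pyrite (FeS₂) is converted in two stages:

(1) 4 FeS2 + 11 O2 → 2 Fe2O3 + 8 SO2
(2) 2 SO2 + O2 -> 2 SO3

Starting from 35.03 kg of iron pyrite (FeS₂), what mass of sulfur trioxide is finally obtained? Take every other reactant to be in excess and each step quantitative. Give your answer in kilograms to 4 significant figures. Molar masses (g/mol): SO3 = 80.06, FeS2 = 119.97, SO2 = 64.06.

35.03 kg = 35030 g.
n(FeS2) = 35030 / 119.97 = 291.99 mol.
Step 1 gives a 4:8 ratio of FeS2 to SO2, so n(SO2) = 583.98 mol.
In step 2 the SO2:SO3 ratio is 2:2, so n(SO3) = 583.98 mol.
Mass of SO3 = 583.98 × 80.06 = 46753 g = 46.75 kg.

46.75 kg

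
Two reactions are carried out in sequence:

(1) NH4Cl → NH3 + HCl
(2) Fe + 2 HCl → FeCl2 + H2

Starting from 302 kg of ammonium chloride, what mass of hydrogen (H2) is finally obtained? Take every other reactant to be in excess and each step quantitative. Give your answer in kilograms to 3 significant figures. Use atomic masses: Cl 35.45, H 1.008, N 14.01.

5.69 kg

M(NH4Cl) = 14.01 + 4(1.008) + 35.45 = 53.492 g/mol.
M(H2) = 2(1.008) = 2.016 g/mol.
302 kg = 302000 g.
n(NH4Cl) = 302000 / 53.492 = 5646 mol.
Step 1 gives a 1:1 ratio of NH4Cl to HCl, so n(HCl) = 5646 mol.
In step 2 the HCl:H2 ratio is 2:1, so n(H2) = 2823 mol.
Mass of H2 = 2823 × 2.016 = 5691 g = 5.69 kg.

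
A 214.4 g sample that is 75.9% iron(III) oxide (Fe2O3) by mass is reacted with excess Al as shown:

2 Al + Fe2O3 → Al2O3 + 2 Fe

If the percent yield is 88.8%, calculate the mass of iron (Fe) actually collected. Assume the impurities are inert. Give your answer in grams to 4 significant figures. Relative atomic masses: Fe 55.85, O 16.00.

Pure Fe2O3 available = 214.4 g × 0.759 = 162.73 g.
M(Fe2O3) = 2(55.85) + 3(16.00) = 159.70 g/mol.
M(Fe) = 55.85 g/mol.
n(Fe2O3) = 162.73 g / 159.70 g/mol = 1.0190 mol.
From the equation the Fe2O3:Fe mole ratio is 1:2, so n(Fe) = 1.0190 × 2/1 = 2.0379 mol.
Mass of Fe = 2.0379 mol × 55.85 g/mol = 113.82 g.
Actual mass collected = 113.82 g × 0.888 = 101.07 g.

101.1 g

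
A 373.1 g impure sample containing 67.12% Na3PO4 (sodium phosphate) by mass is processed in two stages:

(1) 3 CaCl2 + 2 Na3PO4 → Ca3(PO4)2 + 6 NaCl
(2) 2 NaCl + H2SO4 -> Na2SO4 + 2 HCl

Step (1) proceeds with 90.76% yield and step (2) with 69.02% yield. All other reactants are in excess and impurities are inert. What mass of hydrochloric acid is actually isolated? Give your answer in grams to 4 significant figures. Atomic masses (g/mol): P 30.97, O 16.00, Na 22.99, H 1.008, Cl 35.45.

Pure Na3PO4 = 373.1 × 0.6712 = 250.42 g.
M(Na3PO4) = 3(22.99) + 30.97 + 4(16.00) = 163.94 g/mol.
M(HCl) = 1.008 + 35.45 = 36.458 g/mol.
n(Na3PO4) = 250.42 / 163.94 = 1.5275 mol.
Step 1 (Na3PO4:NaCl = 2:6): theoretical n(NaCl) = 4.5826 mol; at 90.76% yield, n(NaCl) = 4.1592 mol.
Step 2 (NaCl:HCl = 2:2): theoretical n(HCl) = 4.1592 mol, so theoretical mass = 4.1592 × 36.458 = 151.64 g.
At 69.02% yield, actual mass of HCl = 151.64 × 0.6902 = 104.66 g.

104.7 g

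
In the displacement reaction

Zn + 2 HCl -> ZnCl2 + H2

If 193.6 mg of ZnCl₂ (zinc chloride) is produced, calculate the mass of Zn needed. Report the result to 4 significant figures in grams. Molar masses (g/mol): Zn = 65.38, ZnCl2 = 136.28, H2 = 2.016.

0.09288 g

Convert: 193.6 mg = 0.19360 g.
n(ZnCl2) = 0.19360 g / 136.28 g/mol = 0.0014206 mol.
From the equation the ZnCl2:Zn mole ratio is 1:1, so n(Zn) = 0.0014206 × 1/1 = 0.0014206 mol.
Mass of Zn = 0.0014206 mol × 65.38 g/mol = 0.092879 g.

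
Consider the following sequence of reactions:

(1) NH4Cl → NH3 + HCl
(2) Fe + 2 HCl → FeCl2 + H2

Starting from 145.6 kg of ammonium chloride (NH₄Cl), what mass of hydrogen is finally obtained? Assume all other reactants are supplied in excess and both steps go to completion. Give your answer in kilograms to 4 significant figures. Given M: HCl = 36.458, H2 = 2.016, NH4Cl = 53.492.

145.6 kg = 145600 g.
n(NH4Cl) = 145600 / 53.492 = 2721.9 mol.
Step 1 gives a 1:1 ratio of NH4Cl to HCl, so n(HCl) = 2721.9 mol.
In step 2 the HCl:H2 ratio is 2:1, so n(H2) = 1361.0 mol.
Mass of H2 = 1361.0 × 2.016 = 2743.7 g = 2.744 kg.

2.744 kg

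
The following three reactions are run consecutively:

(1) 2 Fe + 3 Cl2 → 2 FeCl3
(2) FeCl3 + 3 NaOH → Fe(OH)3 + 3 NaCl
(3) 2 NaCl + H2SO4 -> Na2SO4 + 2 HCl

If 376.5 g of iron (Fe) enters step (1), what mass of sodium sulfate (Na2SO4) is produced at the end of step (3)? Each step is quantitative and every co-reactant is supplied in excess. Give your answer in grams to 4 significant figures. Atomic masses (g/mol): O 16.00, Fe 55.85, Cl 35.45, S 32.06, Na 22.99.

1436 g

M(Fe) = 55.85 g/mol.
M(Na2SO4) = 2(22.99) + 32.06 + 4(16.00) = 142.04 g/mol.
n(Fe) = 376.5 / 55.85 = 6.7413 mol.
Reaction (1): Fe→FeCl3 ratio 2:2 ⇒ n(FeCl3) = 6.7413 mol.
Reaction (2): FeCl3→NaCl ratio 1:3 ⇒ n(NaCl) = 20.224 mol.
Reaction (3): NaCl→Na2SO4 ratio 2:1 ⇒ n(Na2SO4) = 10.112 mol.
Mass of Na2SO4 = 10.112 × 142.04 = 1436.3 g.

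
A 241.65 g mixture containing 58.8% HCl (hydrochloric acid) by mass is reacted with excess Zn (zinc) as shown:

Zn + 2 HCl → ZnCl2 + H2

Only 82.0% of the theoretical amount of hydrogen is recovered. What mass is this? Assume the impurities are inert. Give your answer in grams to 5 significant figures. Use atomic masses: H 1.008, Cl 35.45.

Pure HCl available = 241.65 g × 0.588 = 142.090 g.
M(HCl) = 1.008 + 35.45 = 36.458 g/mol.
M(H2) = 2(1.008) = 2.016 g/mol.
n(HCl) = 142.090 g / 36.458 g/mol = 3.89737 mol.
From the equation the HCl:H2 mole ratio is 2:1, so n(H2) = 3.89737 × 1/2 = 1.94868 mol.
Mass of H2 = 1.94868 mol × 2.016 g/mol = 3.92855 g.
Actual mass collected = 3.92855 g × 0.820 = 3.22141 g.

3.2214 g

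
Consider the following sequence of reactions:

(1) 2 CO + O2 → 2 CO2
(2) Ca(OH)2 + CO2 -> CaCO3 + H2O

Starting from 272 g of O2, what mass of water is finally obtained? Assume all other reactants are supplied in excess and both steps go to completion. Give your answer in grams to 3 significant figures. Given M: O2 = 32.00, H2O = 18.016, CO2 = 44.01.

306 g

n(O2) = 272.0 / 32.00 = 8.500 mol.
Step 1 gives a 1:2 ratio of O2 to CO2, so n(CO2) = 17.00 mol.
In step 2 the CO2:H2O ratio is 1:1, so n(H2O) = 17.00 mol.
Mass of H2O = 17.00 × 18.016 = 306.3 g.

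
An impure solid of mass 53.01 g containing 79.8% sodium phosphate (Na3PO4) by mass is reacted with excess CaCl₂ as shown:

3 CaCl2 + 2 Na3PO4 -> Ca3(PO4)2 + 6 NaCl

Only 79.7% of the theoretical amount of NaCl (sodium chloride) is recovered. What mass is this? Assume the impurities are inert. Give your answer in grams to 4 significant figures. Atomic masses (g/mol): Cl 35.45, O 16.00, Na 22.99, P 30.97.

Pure Na3PO4 available = 53.01 g × 0.798 = 42.302 g.
M(Na3PO4) = 3(22.99) + 30.97 + 4(16.00) = 163.94 g/mol.
M(NaCl) = 22.99 + 35.45 = 58.44 g/mol.
n(Na3PO4) = 42.302 g / 163.94 g/mol = 0.25803 mol.
From the equation the Na3PO4:NaCl mole ratio is 2:6, so n(NaCl) = 0.25803 × 6/2 = 0.77410 mol.
Mass of NaCl = 0.77410 mol × 58.44 g/mol = 45.238 g.
Actual mass collected = 45.238 g × 0.797 = 36.055 g.

36.06 g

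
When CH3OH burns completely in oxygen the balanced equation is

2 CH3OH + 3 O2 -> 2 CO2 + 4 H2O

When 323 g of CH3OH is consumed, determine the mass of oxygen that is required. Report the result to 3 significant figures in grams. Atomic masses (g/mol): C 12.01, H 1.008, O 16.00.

M(CH3OH) = 12.01 + 4(1.008) + 16.00 = 32.042 g/mol.
M(O2) = 2(16.00) = 32.00 g/mol.
n(CH3OH) = 323.0 g / 32.042 g/mol = 10.08 mol.
From the equation the CH3OH:O2 mole ratio is 2:3, so n(O2) = 10.08 × 3/2 = 15.12 mol.
Mass of O2 = 15.12 mol × 32.00 g/mol = 483.9 g.

484 g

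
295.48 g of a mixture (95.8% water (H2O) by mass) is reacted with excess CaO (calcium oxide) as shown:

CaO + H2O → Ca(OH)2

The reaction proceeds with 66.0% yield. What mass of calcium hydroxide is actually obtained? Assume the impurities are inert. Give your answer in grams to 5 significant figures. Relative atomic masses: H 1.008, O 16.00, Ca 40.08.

768.38 g

Pure H2O available = 295.48 g × 0.958 = 283.070 g.
M(H2O) = 2(1.008) + 16.00 = 18.016 g/mol.
M(Ca(OH)2) = 40.08 + 2(16.00) + 2(1.008) = 74.096 g/mol.
n(H2O) = 283.070 g / 18.016 g/mol = 15.7121 mol.
From the equation the H2O:Ca(OH)2 mole ratio is 1:1, so n(Ca(OH)2) = 15.7121 × 1/1 = 15.7121 mol.
Mass of Ca(OH)2 = 15.7121 mol × 74.096 g/mol = 1164.21 g.
Actual mass collected = 1164.21 g × 0.660 = 768.376 g.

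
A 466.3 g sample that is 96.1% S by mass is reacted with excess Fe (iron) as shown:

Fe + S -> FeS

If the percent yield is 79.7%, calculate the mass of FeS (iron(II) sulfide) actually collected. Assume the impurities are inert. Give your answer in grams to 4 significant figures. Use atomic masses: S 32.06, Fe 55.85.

979.3 g

Pure S available = 466.3 g × 0.961 = 448.11 g.
M(S) = 32.06 g/mol.
M(FeS) = 55.85 + 32.06 = 87.91 g/mol.
n(S) = 448.11 g / 32.06 g/mol = 13.977 mol.
From the equation the S:FeS mole ratio is 1:1, so n(FeS) = 13.977 × 1/1 = 13.977 mol.
Mass of FeS = 13.977 mol × 87.91 g/mol = 1228.8 g.
Actual mass collected = 1228.8 g × 0.797 = 979.31 g.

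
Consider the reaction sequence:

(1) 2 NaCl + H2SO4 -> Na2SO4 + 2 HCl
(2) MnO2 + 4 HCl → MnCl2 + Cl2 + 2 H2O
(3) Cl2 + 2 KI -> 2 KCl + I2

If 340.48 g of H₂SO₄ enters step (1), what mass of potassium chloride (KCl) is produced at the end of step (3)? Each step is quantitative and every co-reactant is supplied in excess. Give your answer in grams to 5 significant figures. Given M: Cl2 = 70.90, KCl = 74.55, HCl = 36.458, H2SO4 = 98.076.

258.81 g

n(H2SO4) = 340.48 / 98.076 = 3.47159 mol.
Reaction (1): H2SO4→HCl ratio 1:2 ⇒ n(HCl) = 6.94319 mol.
Reaction (2): HCl→Cl2 ratio 4:1 ⇒ n(Cl2) = 1.73580 mol.
Reaction (3): Cl2→KCl ratio 1:2 ⇒ n(KCl) = 3.47159 mol.
Mass of KCl = 3.47159 × 74.55 = 258.807 g.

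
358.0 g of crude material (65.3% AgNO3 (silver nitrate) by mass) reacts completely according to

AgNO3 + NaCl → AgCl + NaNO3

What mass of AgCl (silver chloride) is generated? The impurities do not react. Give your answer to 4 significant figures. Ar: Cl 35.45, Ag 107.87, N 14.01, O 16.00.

Mass of pure AgNO3 = 358.0 g × 0.653 = 233.77 g.
M(AgNO3) = 107.87 + 14.01 + 3(16.00) = 169.88 g/mol.
M(AgCl) = 107.87 + 35.45 = 143.32 g/mol.
n(AgNO3) = 233.77 g / 169.88 g/mol = 1.3761 mol.
From the equation the AgNO3:AgCl mole ratio is 1:1, so n(AgCl) = 1.3761 × 1/1 = 1.3761 mol.
Mass of AgCl = 1.3761 mol × 143.32 g/mol = 197.22 g.

197.2 g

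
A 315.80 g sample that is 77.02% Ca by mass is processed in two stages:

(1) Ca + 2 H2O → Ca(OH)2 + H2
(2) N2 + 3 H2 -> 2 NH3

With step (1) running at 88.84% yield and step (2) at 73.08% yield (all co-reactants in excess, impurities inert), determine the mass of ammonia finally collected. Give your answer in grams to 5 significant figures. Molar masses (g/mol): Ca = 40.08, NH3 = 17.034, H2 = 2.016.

Pure Ca = 315.80 × 0.7702 = 243.229 g.
n(Ca) = 243.229 / 40.08 = 6.06859 mol.
Step 1 (Ca:H2 = 1:1): theoretical n(H2) = 6.06859 mol; at 88.84% yield, n(H2) = 5.39134 mol.
Step 2 (H2:NH3 = 3:2): theoretical n(NH3) = 3.59422 mol, so theoretical mass = 3.59422 × 17.034 = 61.2240 g.
At 73.08% yield, actual mass of NH3 = 61.2240 × 0.7308 = 44.7425 g.

44.743 g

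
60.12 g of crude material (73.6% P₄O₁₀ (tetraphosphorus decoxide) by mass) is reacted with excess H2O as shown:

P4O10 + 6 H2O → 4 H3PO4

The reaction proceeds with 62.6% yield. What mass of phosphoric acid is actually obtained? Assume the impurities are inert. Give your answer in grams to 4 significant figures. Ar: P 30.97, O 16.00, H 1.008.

38.25 g

Pure P4O10 available = 60.12 g × 0.736 = 44.248 g.
M(P4O10) = 4(30.97) + 10(16.00) = 283.88 g/mol.
M(H3PO4) = 3(1.008) + 30.97 + 4(16.00) = 97.994 g/mol.
n(P4O10) = 44.248 g / 283.88 g/mol = 0.15587 mol.
From the equation the P4O10:H3PO4 mole ratio is 1:4, so n(H3PO4) = 0.15587 × 4/1 = 0.62348 mol.
Mass of H3PO4 = 0.62348 mol × 97.994 g/mol = 61.097 g.
Actual mass collected = 61.097 g × 0.626 = 38.247 g.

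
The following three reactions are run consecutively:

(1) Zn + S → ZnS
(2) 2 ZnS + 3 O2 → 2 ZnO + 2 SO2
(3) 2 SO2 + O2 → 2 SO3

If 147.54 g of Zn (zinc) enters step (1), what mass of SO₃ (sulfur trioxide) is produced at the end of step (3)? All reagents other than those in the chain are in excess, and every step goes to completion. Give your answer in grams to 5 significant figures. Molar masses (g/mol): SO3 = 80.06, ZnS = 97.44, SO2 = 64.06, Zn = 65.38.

n(Zn) = 147.54 / 65.38 = 2.25665 mol.
Reaction (1): Zn→ZnS ratio 1:1 ⇒ n(ZnS) = 2.25665 mol.
Reaction (2): ZnS→SO2 ratio 2:2 ⇒ n(SO2) = 2.25665 mol.
Reaction (3): SO2→SO3 ratio 2:2 ⇒ n(SO3) = 2.25665 mol.
Mass of SO3 = 2.25665 × 80.06 = 180.668 g.

180.67 g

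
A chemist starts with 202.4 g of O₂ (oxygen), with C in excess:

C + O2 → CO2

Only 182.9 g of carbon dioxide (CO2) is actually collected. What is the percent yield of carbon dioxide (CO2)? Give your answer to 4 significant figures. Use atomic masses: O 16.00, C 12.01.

65.71 %

M(O2) = 2(16.00) = 32.00 g/mol.
M(CO2) = 12.01 + 2(16.00) = 44.01 g/mol.
n(O2) = 202.40 g / 32.00 g/mol = 6.3250 mol.
From the equation the O2:CO2 mole ratio is 1:1, so n(CO2) = 6.3250 × 1/1 = 6.3250 mol.
Mass of CO2 = 6.3250 mol × 44.01 g/mol = 278.36 g.
This is the theoretical yield. Percent yield = 182.9 g / 278.36 g × 100% = 65.706%.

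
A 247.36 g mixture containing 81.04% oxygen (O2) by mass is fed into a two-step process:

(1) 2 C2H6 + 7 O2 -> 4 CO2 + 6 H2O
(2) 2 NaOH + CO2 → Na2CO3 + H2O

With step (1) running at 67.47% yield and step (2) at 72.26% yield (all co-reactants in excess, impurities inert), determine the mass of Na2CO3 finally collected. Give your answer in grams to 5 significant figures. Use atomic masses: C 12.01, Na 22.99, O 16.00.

Pure O2 = 247.36 × 0.8104 = 200.461 g.
M(O2) = 2(16.00) = 32.00 g/mol.
M(Na2CO3) = 2(22.99) + 12.01 + 3(16.00) = 105.99 g/mol.
n(O2) = 200.461 / 32.00 = 6.26439 mol.
Step 1 (O2:CO2 = 7:4): theoretical n(CO2) = 3.57965 mol; at 67.47% yield, n(CO2) = 2.41519 mol.
Step 2 (CO2:Na2CO3 = 1:1): theoretical n(Na2CO3) = 2.41519 mol, so theoretical mass = 2.41519 × 105.99 = 255.986 g.
At 72.26% yield, actual mass of Na2CO3 = 255.986 × 0.7226 = 184.976 g.

184.98 g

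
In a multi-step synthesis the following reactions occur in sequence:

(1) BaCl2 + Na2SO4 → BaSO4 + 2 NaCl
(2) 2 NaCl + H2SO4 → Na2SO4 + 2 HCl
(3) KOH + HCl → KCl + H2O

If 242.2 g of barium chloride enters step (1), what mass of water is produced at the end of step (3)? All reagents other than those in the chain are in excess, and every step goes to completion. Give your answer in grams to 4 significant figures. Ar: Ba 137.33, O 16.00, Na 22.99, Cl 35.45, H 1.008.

41.91 g

M(BaCl2) = 137.33 + 2(35.45) = 208.23 g/mol.
M(H2O) = 2(1.008) + 16.00 = 18.016 g/mol.
n(BaCl2) = 242.2 / 208.23 = 1.1631 mol.
Reaction (1): BaCl2→NaCl ratio 1:2 ⇒ n(NaCl) = 2.3263 mol.
Reaction (2): NaCl→HCl ratio 2:2 ⇒ n(HCl) = 2.3263 mol.
Reaction (3): HCl→H2O ratio 1:1 ⇒ n(H2O) = 2.3263 mol.
Mass of H2O = 2.3263 × 18.016 = 41.910 g.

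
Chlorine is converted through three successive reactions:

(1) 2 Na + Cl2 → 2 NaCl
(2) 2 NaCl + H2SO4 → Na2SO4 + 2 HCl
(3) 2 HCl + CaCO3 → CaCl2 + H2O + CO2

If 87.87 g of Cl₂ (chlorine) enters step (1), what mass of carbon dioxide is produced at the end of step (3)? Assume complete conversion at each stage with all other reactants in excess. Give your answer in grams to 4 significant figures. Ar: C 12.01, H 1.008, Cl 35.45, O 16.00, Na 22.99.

M(Cl2) = 2(35.45) = 70.90 g/mol.
M(CO2) = 12.01 + 2(16.00) = 44.01 g/mol.
n(Cl2) = 87.87 / 70.90 = 1.2394 mol.
Reaction (1): Cl2→NaCl ratio 1:2 ⇒ n(NaCl) = 2.4787 mol.
Reaction (2): NaCl→HCl ratio 2:2 ⇒ n(HCl) = 2.4787 mol.
Reaction (3): HCl→CO2 ratio 2:1 ⇒ n(CO2) = 1.2394 mol.
Mass of CO2 = 1.2394 × 44.01 = 54.544 g.

54.54 g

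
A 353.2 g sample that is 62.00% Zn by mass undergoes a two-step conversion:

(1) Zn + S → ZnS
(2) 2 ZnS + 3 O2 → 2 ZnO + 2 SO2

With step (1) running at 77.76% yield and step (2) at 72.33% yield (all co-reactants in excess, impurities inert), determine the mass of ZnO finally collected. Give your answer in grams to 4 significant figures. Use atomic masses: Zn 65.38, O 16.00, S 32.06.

Pure Zn = 353.2 × 0.6200 = 218.98 g.
M(Zn) = 65.38 g/mol.
M(ZnO) = 65.38 + 16.00 = 81.38 g/mol.
n(Zn) = 218.98 / 65.38 = 3.3494 mol.
Step 1 (Zn:ZnS = 1:1): theoretical n(ZnS) = 3.3494 mol; at 77.76% yield, n(ZnS) = 2.6045 mol.
Step 2 (ZnS:ZnO = 2:2): theoretical n(ZnO) = 2.6045 mol, so theoretical mass = 2.6045 × 81.38 = 211.95 g.
At 72.33% yield, actual mass of ZnO = 211.95 × 0.7233 = 153.31 g.

153.3 g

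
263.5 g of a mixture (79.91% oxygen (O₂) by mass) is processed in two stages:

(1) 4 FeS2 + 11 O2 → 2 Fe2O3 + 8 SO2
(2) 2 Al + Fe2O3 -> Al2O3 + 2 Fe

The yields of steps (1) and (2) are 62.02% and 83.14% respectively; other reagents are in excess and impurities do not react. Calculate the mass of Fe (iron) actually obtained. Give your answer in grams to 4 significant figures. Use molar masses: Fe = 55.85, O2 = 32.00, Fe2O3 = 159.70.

Pure O2 = 263.5 × 0.7991 = 210.56 g.
n(O2) = 210.56 / 32.00 = 6.5801 mol.
Step 1 (O2:Fe2O3 = 11:2): theoretical n(Fe2O3) = 1.1964 mol; at 62.02% yield, n(Fe2O3) = 0.74199 mol.
Step 2 (Fe2O3:Fe = 1:2): theoretical n(Fe) = 1.4840 mol, so theoretical mass = 1.4840 × 55.85 = 82.881 g.
At 83.14% yield, actual mass of Fe = 82.881 × 0.8314 = 68.907 g.

68.91 g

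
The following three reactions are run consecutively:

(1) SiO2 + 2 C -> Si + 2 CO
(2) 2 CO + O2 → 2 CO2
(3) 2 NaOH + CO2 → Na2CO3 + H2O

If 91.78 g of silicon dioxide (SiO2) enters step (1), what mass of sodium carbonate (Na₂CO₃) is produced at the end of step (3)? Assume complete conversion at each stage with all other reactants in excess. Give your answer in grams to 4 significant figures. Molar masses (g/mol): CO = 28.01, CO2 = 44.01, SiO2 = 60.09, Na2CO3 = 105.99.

n(SiO2) = 91.78 / 60.09 = 1.5274 mol.
Reaction (1): SiO2→CO ratio 1:2 ⇒ n(CO) = 3.0548 mol.
Reaction (2): CO→CO2 ratio 2:2 ⇒ n(CO2) = 3.0548 mol.
Reaction (3): CO2→Na2CO3 ratio 1:1 ⇒ n(Na2CO3) = 3.0548 mol.
Mass of Na2CO3 = 3.0548 × 105.99 = 323.77 g.

323.8 g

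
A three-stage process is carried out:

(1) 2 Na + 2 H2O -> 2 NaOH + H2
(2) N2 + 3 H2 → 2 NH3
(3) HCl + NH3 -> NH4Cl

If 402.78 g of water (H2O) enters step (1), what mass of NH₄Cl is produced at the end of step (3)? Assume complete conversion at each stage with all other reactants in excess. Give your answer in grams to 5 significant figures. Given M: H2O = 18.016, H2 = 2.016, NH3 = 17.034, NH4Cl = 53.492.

398.64 g

n(H2O) = 402.78 / 18.016 = 22.3568 mol.
Reaction (1): H2O→H2 ratio 2:1 ⇒ n(H2) = 11.1784 mol.
Reaction (2): H2→NH3 ratio 3:2 ⇒ n(NH3) = 7.45226 mol.
Reaction (3): NH3→NH4Cl ratio 1:1 ⇒ n(NH4Cl) = 7.45226 mol.
Mass of NH4Cl = 7.45226 × 53.492 = 398.637 g.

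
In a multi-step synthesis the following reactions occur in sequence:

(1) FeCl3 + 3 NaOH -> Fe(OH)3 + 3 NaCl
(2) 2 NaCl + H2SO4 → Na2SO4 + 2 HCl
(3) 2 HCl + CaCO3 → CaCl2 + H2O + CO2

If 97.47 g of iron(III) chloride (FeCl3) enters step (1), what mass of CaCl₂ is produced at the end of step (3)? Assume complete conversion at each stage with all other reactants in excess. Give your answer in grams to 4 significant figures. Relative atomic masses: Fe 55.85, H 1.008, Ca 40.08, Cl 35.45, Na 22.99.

100.0 g

M(FeCl3) = 55.85 + 3(35.45) = 162.20 g/mol.
M(CaCl2) = 40.08 + 2(35.45) = 110.98 g/mol.
n(FeCl3) = 97.47 / 162.20 = 0.60092 mol.
Reaction (1): FeCl3→NaCl ratio 1:3 ⇒ n(NaCl) = 1.8028 mol.
Reaction (2): NaCl→HCl ratio 2:2 ⇒ n(HCl) = 1.8028 mol.
Reaction (3): HCl→CaCl2 ratio 2:1 ⇒ n(CaCl2) = 0.90139 mol.
Mass of CaCl2 = 0.90139 × 110.98 = 100.04 g.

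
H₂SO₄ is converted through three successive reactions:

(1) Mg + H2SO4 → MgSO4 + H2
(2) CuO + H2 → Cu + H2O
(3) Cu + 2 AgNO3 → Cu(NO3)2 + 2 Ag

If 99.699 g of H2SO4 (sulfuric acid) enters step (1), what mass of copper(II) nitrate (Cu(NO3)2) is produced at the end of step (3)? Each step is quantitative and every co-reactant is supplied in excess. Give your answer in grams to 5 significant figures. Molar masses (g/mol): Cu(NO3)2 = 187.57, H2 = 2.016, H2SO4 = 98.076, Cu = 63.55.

190.67 g

n(H2SO4) = 99.699 / 98.076 = 1.01655 mol.
Reaction (1): H2SO4→H2 ratio 1:1 ⇒ n(H2) = 1.01655 mol.
Reaction (2): H2→Cu ratio 1:1 ⇒ n(Cu) = 1.01655 mol.
Reaction (3): Cu→Cu(NO3)2 ratio 1:1 ⇒ n(Cu(NO3)2) = 1.01655 mol.
Mass of Cu(NO3)2 = 1.01655 × 187.57 = 190.674 g.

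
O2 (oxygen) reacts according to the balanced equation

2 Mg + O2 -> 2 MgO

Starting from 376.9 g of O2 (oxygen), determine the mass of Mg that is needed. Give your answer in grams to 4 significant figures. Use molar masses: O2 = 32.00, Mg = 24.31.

572.7 g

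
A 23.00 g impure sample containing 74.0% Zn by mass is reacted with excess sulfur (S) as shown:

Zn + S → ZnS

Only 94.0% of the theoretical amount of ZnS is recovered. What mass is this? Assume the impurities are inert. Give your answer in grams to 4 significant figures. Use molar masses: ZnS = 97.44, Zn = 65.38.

23.84 g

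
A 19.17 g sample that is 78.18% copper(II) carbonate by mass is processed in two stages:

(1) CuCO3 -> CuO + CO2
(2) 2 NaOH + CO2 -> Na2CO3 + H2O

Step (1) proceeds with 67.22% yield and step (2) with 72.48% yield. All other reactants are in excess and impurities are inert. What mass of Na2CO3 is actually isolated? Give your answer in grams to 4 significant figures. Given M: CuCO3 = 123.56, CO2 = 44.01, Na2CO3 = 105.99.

6.264 g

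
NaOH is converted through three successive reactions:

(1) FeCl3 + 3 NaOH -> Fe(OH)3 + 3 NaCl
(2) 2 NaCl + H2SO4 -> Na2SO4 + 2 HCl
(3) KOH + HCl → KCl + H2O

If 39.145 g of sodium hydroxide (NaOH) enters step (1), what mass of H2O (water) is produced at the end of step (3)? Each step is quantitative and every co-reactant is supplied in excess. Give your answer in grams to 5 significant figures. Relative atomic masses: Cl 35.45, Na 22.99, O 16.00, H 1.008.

17.632 g

M(NaOH) = 22.99 + 16.00 + 1.008 = 39.998 g/mol.
M(H2O) = 2(1.008) + 16.00 = 18.016 g/mol.
n(NaOH) = 39.145 / 39.998 = 0.978674 mol.
Reaction (1): NaOH→NaCl ratio 3:3 ⇒ n(NaCl) = 0.978674 mol.
Reaction (2): NaCl→HCl ratio 2:2 ⇒ n(HCl) = 0.978674 mol.
Reaction (3): HCl→H2O ratio 1:1 ⇒ n(H2O) = 0.978674 mol.
Mass of H2O = 0.978674 × 18.016 = 17.6318 g.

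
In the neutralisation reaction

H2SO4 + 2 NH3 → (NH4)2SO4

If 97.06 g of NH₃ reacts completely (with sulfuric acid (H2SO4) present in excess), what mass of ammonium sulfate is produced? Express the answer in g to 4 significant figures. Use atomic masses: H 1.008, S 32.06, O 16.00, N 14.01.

376.5 g

M(NH3) = 14.01 + 3(1.008) = 17.034 g/mol.
M((NH4)2SO4) = 2(14.01) + 8(1.008) + 32.06 + 4(16.00) = 132.144 g/mol.
n(NH3) = 97.060 g / 17.034 g/mol = 5.6980 mol.
From the equation the NH3:(NH4)2SO4 mole ratio is 2:1, so n((NH4)2SO4) = 5.6980 × 1/2 = 2.8490 mol.
Mass of (NH4)2SO4 = 2.8490 mol × 132.144 g/mol = 376.48 g.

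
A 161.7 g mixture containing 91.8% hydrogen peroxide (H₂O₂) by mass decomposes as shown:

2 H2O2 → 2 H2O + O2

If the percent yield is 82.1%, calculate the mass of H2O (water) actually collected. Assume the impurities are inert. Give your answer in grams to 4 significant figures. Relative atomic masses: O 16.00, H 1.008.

64.55 g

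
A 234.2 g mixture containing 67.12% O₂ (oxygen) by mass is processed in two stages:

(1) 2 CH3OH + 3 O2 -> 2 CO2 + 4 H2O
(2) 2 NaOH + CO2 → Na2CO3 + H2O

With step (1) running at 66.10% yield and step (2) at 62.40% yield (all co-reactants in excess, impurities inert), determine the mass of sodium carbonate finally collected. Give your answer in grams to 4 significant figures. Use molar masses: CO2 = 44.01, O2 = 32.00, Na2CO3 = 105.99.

143.2 g

Pure O2 = 234.2 × 0.6712 = 157.20 g.
n(O2) = 157.20 / 32.00 = 4.9123 mol.
Step 1 (O2:CO2 = 3:2): theoretical n(CO2) = 3.2749 mol; at 66.10% yield, n(CO2) = 2.1647 mol.
Step 2 (CO2:Na2CO3 = 1:1): theoretical n(Na2CO3) = 2.1647 mol, so theoretical mass = 2.1647 × 105.99 = 229.44 g.
At 62.40% yield, actual mass of Na2CO3 = 229.44 × 0.6240 = 143.17 g.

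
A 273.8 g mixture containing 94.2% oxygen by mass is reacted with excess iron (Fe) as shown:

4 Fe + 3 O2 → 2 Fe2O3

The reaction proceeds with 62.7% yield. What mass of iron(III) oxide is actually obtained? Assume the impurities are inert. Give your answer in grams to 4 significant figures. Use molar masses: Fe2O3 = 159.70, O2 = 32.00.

Pure O2 available = 273.8 g × 0.942 = 257.92 g.
n(O2) = 257.92 g / 32.00 g/mol = 8.0600 mol.
From the equation the O2:Fe2O3 mole ratio is 3:2, so n(Fe2O3) = 8.0600 × 2/3 = 5.3733 mol.
Mass of Fe2O3 = 5.3733 mol × 159.70 g/mol = 858.12 g.
Actual mass collected = 858.12 g × 0.627 = 538.04 g.

538.0 g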